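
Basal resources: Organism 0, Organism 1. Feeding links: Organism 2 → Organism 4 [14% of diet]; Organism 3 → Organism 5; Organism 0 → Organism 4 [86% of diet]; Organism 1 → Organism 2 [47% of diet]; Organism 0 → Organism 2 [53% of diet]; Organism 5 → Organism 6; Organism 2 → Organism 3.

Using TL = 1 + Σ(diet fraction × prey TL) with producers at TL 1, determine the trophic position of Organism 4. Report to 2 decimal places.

Organism 2: 1 + (0.53×1 + 0.47×1) = 2
Organism 3: 1 + 2 = 3
Organism 4: 1 + (0.86×1 + 0.14×2) = 2.14
Organism 5: 1 + 3 = 4
Organism 6: 1 + 4 = 5

2.14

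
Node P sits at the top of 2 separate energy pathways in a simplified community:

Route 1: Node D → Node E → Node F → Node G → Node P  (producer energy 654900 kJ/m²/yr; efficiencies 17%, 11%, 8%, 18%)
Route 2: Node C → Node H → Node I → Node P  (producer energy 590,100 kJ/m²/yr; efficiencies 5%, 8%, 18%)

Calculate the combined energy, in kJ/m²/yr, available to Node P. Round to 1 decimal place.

Route 1: 654900 × 0.17 × 0.11 × 0.08 × 0.18 = 176.351472 kJ/m²/yr
Route 2: 590100 × 0.05 × 0.08 × 0.18 = 424.872 kJ/m²/yr
Total at Node P: 176.351472 + 424.872 = 601.223472 kJ/m²/yr

601.2 kJ/m²/yr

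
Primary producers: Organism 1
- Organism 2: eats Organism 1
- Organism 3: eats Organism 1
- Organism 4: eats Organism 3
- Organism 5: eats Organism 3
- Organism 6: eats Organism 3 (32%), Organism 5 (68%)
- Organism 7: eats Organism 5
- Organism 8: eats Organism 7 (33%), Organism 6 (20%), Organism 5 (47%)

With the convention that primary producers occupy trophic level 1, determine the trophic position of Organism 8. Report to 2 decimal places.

4.47

Organism 2: 1 + 1 = 2
Organism 3: 1 + 1 = 2
Organism 4: 1 + 2 = 3
Organism 5: 1 + 2 = 3
Organism 6: 1 + (0.32×2 + 0.68×3) = 3.68
Organism 7: 1 + 3 = 4
Organism 8: 1 + (0.33×4 + 0.2×3.68 + 0.47×3) = 4.466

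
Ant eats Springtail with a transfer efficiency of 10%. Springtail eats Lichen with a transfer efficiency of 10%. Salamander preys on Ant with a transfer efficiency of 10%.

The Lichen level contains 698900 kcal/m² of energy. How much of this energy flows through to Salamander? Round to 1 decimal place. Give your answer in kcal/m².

698.9 kcal/m²

Springtail: 698900 × 0.1 = 69890 kcal/m²
Ant: 69890 × 0.1 = 6989 kcal/m²
Salamander: 6989 × 0.1 = 698.9 kcal/m²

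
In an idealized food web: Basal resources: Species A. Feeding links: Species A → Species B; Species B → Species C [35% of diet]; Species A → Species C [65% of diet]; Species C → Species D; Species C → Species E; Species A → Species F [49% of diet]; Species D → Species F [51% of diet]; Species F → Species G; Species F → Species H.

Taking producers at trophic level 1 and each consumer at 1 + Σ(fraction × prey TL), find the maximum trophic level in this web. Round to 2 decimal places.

4.20

Species B: 1 + 1 = 2
Species C: 1 + (0.35×2 + 0.65×1) = 2.35
Species D: 1 + 2.35 = 3.35
Species E: 1 + 2.35 = 3.35
Species F: 1 + (0.49×1 + 0.51×3.35) = 3.1985
Species G: 1 + 3.1985 = 4.1985
Species H: 1 + 3.1985 = 4.1985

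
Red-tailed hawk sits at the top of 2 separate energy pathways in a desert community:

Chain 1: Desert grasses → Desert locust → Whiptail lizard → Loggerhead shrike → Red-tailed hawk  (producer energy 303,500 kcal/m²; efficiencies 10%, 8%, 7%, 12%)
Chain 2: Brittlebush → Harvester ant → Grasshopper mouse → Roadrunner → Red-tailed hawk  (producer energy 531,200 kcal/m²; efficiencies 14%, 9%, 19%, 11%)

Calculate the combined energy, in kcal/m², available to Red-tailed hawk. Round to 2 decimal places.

Chain 1: 303500 × 0.1 × 0.08 × 0.07 × 0.12 = 20.3952 kcal/m²
Chain 2: 531200 × 0.14 × 0.09 × 0.19 × 0.11 = 139.886208 kcal/m²
Total at Red-tailed hawk: 20.3952 + 139.886208 = 160.281408 kcal/m²

160.28 kcal/m²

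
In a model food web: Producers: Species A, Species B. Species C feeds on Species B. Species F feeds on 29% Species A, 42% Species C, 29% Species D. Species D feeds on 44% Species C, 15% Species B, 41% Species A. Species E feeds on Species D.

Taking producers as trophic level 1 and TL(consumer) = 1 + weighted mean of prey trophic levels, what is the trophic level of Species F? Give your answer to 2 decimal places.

2.84

Species C: 1 + 1 = 2
Species D: 1 + (0.44×2 + 0.15×1 + 0.41×1) = 2.44
Species E: 1 + 2.44 = 3.44
Species F: 1 + (0.29×1 + 0.42×2 + 0.29×2.44) = 2.8376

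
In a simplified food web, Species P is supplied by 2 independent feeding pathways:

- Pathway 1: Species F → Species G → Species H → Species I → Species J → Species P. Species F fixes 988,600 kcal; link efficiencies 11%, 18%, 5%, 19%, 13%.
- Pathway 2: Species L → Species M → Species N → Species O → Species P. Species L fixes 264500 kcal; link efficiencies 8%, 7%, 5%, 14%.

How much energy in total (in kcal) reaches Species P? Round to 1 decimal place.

Pathway 1: 988600 × 0.11 × 0.18 × 0.05 × 0.19 × 0.13 = 24.1742358 kcal
Pathway 2: 264500 × 0.08 × 0.07 × 0.05 × 0.14 = 10.3684 kcal
Total at Species P: 24.1742358 + 10.3684 = 34.5426358 kcal

34.5 kcal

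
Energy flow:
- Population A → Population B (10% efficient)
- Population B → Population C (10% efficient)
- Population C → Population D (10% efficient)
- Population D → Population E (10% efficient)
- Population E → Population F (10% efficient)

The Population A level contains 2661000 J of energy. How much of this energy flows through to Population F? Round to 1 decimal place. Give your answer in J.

26.6 J

Population B: 2661000 × 0.1 = 266100 J
Population C: 266100 × 0.1 = 26610 J
Population D: 26610 × 0.1 = 2661 J
Population E: 2661 × 0.1 = 266.1 J
Population F: 266.1 × 0.1 = 26.61 J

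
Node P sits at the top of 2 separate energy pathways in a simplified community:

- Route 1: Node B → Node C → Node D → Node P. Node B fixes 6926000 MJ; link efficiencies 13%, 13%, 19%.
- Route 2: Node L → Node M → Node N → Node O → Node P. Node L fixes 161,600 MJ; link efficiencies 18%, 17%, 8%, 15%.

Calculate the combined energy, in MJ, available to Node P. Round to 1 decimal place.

Route 1: 6926000 × 0.13 × 0.13 × 0.19 = 22239.386 MJ
Route 2: 161600 × 0.18 × 0.17 × 0.08 × 0.15 = 59.33952 MJ
Total at Node P: 22239.386 + 59.33952 = 22298.72552 MJ

22298.7 MJ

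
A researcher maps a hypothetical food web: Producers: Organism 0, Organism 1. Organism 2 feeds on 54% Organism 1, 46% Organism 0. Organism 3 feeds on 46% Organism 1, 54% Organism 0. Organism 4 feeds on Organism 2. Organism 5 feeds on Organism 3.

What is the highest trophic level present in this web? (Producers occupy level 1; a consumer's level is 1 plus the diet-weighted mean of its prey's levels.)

3

Organism 2: 1 + (0.54×1 + 0.46×1) = 2
Organism 3: 1 + (0.46×1 + 0.54×1) = 2
Organism 4: 1 + 2 = 3
Organism 5: 1 + 2 = 3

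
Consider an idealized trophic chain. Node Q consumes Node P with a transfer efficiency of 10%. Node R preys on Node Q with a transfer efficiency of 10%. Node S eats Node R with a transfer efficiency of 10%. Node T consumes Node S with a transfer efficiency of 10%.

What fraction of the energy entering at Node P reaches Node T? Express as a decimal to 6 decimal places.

Product of link efficiencies: 0.1 × 0.1 × 0.1 × 0.1 = 0.0001

0.000100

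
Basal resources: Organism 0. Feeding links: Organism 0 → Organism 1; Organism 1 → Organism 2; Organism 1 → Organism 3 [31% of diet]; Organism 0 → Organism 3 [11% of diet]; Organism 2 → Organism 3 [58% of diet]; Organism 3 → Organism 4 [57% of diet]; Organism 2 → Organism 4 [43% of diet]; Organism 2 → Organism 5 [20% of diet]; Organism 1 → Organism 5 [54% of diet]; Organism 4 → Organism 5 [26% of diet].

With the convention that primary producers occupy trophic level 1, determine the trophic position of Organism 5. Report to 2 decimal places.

3.79

Organism 1: 1 + 1 = 2
Organism 2: 1 + 2 = 3
Organism 3: 1 + (0.31×2 + 0.11×1 + 0.58×3) = 3.47
Organism 4: 1 + (0.57×3.47 + 0.43×3) = 4.2679
Organism 5: 1 + (0.2×3 + 0.54×2 + 0.26×4.2679) = 3.789654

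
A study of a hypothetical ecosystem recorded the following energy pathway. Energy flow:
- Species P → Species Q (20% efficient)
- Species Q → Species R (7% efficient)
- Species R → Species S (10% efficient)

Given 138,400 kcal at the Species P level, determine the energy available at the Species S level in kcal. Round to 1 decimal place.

193.8 kcal

Species Q: 138400 × 0.2 = 27680 kcal
Species R: 27680 × 0.07 = 1937.6 kcal
Species S: 1937.6 × 0.1 = 193.76 kcal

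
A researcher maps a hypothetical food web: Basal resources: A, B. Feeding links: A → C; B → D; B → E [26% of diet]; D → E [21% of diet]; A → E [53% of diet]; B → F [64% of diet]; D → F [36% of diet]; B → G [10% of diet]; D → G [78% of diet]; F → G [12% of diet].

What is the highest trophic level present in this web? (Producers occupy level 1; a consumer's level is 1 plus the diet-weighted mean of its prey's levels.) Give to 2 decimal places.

2.94

C: 1 + 1 = 2
D: 1 + 1 = 2
E: 1 + (0.26×1 + 0.21×2 + 0.53×1) = 2.21
F: 1 + (0.64×1 + 0.36×2) = 2.36
G: 1 + (0.1×1 + 0.78×2 + 0.12×2.36) = 2.9432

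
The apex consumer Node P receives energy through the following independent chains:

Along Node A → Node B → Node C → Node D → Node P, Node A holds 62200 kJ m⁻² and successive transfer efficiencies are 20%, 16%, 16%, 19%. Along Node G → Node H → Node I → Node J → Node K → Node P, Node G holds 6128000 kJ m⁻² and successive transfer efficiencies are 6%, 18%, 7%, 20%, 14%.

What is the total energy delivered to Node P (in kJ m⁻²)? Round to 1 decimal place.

190.2 kJ m⁻²

Via Node A: 62200 × 0.2 × 0.16 × 0.16 × 0.19 = 60.50816 kJ m⁻²
Via Node G: 6128000 × 0.06 × 0.18 × 0.07 × 0.2 × 0.14 = 129.717504 kJ m⁻²
Total at Node P: 60.50816 + 129.717504 = 190.225664 kJ m⁻²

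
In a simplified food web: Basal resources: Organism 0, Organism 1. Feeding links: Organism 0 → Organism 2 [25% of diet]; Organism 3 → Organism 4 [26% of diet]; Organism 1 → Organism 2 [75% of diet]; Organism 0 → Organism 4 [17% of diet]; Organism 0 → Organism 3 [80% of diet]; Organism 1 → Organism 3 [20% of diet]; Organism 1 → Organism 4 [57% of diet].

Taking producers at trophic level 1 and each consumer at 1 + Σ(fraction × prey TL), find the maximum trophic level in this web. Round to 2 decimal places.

Organism 2: 1 + (0.25×1 + 0.75×1) = 2
Organism 3: 1 + (0.8×1 + 0.2×1) = 2
Organism 4: 1 + (0.57×1 + 0.17×1 + 0.26×2) = 2.26

2.26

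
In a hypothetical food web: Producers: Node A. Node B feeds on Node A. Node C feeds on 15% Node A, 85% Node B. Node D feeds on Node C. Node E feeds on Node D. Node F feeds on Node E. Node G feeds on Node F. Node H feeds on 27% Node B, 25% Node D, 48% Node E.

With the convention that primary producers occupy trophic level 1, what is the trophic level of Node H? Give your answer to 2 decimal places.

Node B: 1 + 1 = 2
Node C: 1 + (0.15×1 + 0.85×2) = 2.85
Node D: 1 + 2.85 = 3.85
Node E: 1 + 3.85 = 4.85
Node F: 1 + 4.85 = 5.85
Node G: 1 + 5.85 = 6.85
Node H: 1 + (0.27×2 + 0.25×3.85 + 0.48×4.85) = 4.8305

4.83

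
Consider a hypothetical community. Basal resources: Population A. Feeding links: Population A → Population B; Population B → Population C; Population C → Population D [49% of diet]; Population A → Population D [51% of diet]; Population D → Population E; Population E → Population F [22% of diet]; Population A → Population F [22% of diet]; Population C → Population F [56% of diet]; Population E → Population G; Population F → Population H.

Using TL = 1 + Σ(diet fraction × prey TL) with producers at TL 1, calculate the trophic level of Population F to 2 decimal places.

Population B: 1 + 1 = 2
Population C: 1 + 2 = 3
Population D: 1 + (0.49×3 + 0.51×1) = 2.98
Population E: 1 + 2.98 = 3.98
Population F: 1 + (0.22×3.98 + 0.22×1 + 0.56×3) = 3.7756
Population G: 1 + 3.98 = 4.98
Population H: 1 + 3.7756 = 4.7756

3.78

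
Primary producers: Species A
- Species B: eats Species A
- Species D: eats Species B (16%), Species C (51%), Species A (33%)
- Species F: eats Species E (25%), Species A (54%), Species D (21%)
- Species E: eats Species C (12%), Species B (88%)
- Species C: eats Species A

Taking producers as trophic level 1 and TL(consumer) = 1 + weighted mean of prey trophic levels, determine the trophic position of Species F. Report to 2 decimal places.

Species B: 1 + 1 = 2
Species C: 1 + 1 = 2
Species D: 1 + (0.16×2 + 0.51×2 + 0.33×1) = 2.67
Species E: 1 + (0.12×2 + 0.88×2) = 3
Species F: 1 + (0.25×3 + 0.54×1 + 0.21×2.67) = 2.8507

2.85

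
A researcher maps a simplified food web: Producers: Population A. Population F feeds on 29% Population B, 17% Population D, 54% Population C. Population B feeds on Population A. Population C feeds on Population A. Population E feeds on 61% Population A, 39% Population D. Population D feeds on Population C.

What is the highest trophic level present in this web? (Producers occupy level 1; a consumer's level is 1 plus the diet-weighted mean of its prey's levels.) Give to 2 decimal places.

3.17

Population B: 1 + 1 = 2
Population C: 1 + 1 = 2
Population D: 1 + 2 = 3
Population E: 1 + (0.61×1 + 0.39×3) = 2.78
Population F: 1 + (0.29×2 + 0.17×3 + 0.54×2) = 3.17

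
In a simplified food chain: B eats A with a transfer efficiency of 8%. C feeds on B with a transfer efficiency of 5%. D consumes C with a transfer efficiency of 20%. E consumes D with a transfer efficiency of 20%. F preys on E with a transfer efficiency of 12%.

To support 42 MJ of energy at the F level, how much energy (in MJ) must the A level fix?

Cumulative transfer efficiency: 0.08 × 0.05 × 0.2 × 0.2 × 0.12 = 0.0000192
A energy = 42 / 0.0000192 = 2187500 MJ

2187500 MJ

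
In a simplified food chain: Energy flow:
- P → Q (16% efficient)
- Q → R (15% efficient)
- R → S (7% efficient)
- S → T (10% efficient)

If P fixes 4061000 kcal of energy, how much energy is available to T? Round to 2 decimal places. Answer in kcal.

682.25 kcal

Q: 4061000 × 0.16 = 649760 kcal
R: 649760 × 0.15 = 97464 kcal
S: 97464 × 0.07 = 6822.48 kcal
T: 6822.48 × 0.1 = 682.248 kcal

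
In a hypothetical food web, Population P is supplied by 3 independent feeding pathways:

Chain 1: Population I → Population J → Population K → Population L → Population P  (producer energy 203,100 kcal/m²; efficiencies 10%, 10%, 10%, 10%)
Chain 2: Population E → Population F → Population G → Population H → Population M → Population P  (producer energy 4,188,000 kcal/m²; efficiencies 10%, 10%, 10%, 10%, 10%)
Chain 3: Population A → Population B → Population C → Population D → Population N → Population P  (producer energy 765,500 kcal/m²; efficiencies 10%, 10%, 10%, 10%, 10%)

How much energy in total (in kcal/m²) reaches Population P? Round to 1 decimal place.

69.8 kcal/m²

Chain 1: 203100 × 0.1 × 0.1 × 0.1 × 0.1 = 20.31 kcal/m²
Chain 2: 4188000 × 0.1 × 0.1 × 0.1 × 0.1 × 0.1 = 41.88 kcal/m²
Chain 3: 765500 × 0.1 × 0.1 × 0.1 × 0.1 × 0.1 = 7.655 kcal/m²
Total at Population P: 20.31 + 41.88 + 7.655 = 69.845 kcal/m²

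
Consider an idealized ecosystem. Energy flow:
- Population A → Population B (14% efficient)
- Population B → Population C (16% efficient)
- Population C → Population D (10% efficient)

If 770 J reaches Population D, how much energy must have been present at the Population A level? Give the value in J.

343750 J

Cumulative transfer efficiency: 0.14 × 0.16 × 0.1 = 0.00224
Population A energy = 770 / 0.00224 = 343750 J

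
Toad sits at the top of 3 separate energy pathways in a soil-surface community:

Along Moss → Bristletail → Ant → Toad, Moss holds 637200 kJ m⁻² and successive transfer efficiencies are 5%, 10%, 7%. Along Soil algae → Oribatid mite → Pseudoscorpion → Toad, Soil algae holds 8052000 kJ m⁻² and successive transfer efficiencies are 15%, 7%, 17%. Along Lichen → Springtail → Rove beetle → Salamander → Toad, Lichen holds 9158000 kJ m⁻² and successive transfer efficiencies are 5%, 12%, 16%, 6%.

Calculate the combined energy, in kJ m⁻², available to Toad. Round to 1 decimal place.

15123.3 kJ m⁻²

Via Moss: 637200 × 0.05 × 0.1 × 0.07 = 223.02 kJ m⁻²
Via Soil algae: 8052000 × 0.15 × 0.07 × 0.17 = 14372.82 kJ m⁻²
Via Lichen: 9158000 × 0.05 × 0.12 × 0.16 × 0.06 = 527.5008 kJ m⁻²
Total at Toad: 223.02 + 14372.82 + 527.5008 = 15123.3408 kJ m⁻²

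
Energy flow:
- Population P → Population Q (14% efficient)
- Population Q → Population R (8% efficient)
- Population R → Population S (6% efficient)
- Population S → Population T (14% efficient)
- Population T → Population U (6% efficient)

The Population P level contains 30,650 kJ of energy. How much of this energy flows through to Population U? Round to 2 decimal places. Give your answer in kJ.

0.17 kJ

Population Q: 30650 × 0.14 = 4291 kJ
Population R: 4291 × 0.08 = 343.28 kJ
Population S: 343.28 × 0.06 = 20.5968 kJ
Population T: 20.5968 × 0.14 = 2.883552 kJ
Population U: 2.883552 × 0.06 = 0.17301312 kJ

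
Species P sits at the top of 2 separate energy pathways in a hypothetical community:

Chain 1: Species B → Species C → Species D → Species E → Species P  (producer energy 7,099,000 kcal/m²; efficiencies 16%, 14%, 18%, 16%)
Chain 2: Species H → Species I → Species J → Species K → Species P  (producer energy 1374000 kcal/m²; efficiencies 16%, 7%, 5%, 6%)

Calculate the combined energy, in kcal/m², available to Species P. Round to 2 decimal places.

4625.87 kcal/m²

Chain 1: 7099000 × 0.16 × 0.14 × 0.18 × 0.16 = 4579.70688 kcal/m²
Chain 2: 1374000 × 0.16 × 0.07 × 0.05 × 0.06 = 46.1664 kcal/m²
Total at Species P: 4579.70688 + 46.1664 = 4625.87328 kcal/m²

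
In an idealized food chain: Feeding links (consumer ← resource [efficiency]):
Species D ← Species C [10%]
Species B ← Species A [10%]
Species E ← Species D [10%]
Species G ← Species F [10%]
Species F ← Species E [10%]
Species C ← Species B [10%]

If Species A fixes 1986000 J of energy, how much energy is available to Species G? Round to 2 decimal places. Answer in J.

Species B: 1986000 × 0.1 = 198600 J
Species C: 198600 × 0.1 = 19860 J
Species D: 19860 × 0.1 = 1986 J
Species E: 1986 × 0.1 = 198.6 J
Species F: 198.6 × 0.1 = 19.86 J
Species G: 19.86 × 0.1 = 1.986 J

1.99 J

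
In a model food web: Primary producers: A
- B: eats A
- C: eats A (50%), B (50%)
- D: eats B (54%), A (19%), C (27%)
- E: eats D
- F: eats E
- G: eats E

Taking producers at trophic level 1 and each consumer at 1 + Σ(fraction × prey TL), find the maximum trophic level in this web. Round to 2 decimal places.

B: 1 + 1 = 2
C: 1 + (0.5×1 + 0.5×2) = 2.5
D: 1 + (0.54×2 + 0.19×1 + 0.27×2.5) = 2.945
E: 1 + 2.945 = 3.945
F: 1 + 3.945 = 4.945
G: 1 + 3.945 = 4.945

4.95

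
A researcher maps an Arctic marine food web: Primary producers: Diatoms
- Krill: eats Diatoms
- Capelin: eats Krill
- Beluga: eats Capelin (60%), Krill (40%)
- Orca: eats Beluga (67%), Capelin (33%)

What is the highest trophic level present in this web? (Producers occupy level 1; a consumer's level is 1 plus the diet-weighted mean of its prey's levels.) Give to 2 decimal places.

4.40

Krill: 1 + 1 = 2
Capelin: 1 + 2 = 3
Beluga: 1 + (0.6×3 + 0.4×2) = 3.6
Orca: 1 + (0.67×3.6 + 0.33×3) = 4.402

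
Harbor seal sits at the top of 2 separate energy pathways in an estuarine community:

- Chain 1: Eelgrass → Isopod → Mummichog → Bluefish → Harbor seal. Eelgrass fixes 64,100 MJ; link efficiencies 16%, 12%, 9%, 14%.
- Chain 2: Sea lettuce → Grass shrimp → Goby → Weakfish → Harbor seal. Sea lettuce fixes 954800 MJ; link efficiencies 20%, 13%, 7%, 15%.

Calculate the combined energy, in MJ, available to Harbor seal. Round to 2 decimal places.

Chain 1: 64100 × 0.16 × 0.12 × 0.09 × 0.14 = 15.507072 MJ
Chain 2: 954800 × 0.2 × 0.13 × 0.07 × 0.15 = 260.6604 MJ
Total at Harbor seal: 15.507072 + 260.6604 = 276.167472 MJ

276.17 MJ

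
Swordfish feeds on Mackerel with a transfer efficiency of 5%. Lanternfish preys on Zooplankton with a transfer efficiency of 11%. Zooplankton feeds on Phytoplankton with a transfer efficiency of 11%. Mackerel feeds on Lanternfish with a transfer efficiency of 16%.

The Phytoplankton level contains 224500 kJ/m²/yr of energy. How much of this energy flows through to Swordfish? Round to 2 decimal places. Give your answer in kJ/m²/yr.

21.73 kJ/m²/yr

Zooplankton: 224500 × 0.11 = 24695 kJ/m²/yr
Lanternfish: 24695 × 0.11 = 2716.45 kJ/m²/yr
Mackerel: 2716.45 × 0.16 = 434.632 kJ/m²/yr
Swordfish: 434.632 × 0.05 = 21.7316 kJ/m²/yr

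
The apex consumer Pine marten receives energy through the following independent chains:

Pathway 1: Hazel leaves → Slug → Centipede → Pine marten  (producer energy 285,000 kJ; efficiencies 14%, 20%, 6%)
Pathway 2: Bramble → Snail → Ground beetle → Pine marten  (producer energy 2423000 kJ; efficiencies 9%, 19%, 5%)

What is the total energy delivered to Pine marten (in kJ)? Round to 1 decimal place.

2550.5 kJ

Pathway 1: 285000 × 0.14 × 0.2 × 0.06 = 478.8 kJ
Pathway 2: 2423000 × 0.09 × 0.19 × 0.05 = 2071.665 kJ
Total at Pine marten: 478.8 + 2071.665 = 2550.465 kJ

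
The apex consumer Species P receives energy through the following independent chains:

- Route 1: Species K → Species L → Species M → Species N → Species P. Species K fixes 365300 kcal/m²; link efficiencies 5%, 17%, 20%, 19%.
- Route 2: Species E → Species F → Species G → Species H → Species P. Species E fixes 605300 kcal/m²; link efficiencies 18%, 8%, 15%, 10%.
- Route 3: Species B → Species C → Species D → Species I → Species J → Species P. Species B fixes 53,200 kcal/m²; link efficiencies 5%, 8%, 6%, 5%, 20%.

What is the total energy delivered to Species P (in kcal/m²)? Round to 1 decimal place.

Route 1: 365300 × 0.05 × 0.17 × 0.2 × 0.19 = 117.9919 kcal/m²
Route 2: 605300 × 0.18 × 0.08 × 0.15 × 0.1 = 130.7448 kcal/m²
Route 3: 53200 × 0.05 × 0.08 × 0.06 × 0.05 × 0.2 = 0.12768 kcal/m²
Total at Species P: 117.9919 + 130.7448 + 0.12768 = 248.86438 kcal/m²

248.9 kcal/m²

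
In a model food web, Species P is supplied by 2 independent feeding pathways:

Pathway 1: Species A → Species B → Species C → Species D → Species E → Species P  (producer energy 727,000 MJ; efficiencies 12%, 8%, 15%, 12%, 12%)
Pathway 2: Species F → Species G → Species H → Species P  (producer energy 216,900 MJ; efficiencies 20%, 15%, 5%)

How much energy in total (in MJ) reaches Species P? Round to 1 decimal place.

340.4 MJ

Pathway 1: 727000 × 0.12 × 0.08 × 0.15 × 0.12 × 0.12 = 15.075072 MJ
Pathway 2: 216900 × 0.2 × 0.15 × 0.05 = 325.35 MJ
Total at Species P: 15.075072 + 325.35 = 340.425072 MJ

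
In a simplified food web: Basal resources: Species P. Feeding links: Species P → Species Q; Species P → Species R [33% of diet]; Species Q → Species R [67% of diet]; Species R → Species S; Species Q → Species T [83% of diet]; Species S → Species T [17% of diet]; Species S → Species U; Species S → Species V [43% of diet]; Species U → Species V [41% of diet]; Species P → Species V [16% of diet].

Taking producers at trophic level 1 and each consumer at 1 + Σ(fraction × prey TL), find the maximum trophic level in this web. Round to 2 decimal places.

Species Q: 1 + 1 = 2
Species R: 1 + (0.33×1 + 0.67×2) = 2.67
Species S: 1 + 2.67 = 3.67
Species T: 1 + (0.83×2 + 0.17×3.67) = 3.2839
Species U: 1 + 3.67 = 4.67
Species V: 1 + (0.43×3.67 + 0.41×4.67 + 0.16×1) = 4.6528

4.67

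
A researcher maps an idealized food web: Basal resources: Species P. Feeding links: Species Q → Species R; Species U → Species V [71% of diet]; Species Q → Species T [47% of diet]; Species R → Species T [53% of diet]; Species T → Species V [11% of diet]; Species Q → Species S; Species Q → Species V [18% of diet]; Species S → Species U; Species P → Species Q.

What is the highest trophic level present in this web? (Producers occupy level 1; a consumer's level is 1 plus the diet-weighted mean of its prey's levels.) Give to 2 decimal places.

4.59

Species Q: 1 + 1 = 2
Species R: 1 + 2 = 3
Species S: 1 + 2 = 3
Species T: 1 + (0.47×2 + 0.53×3) = 3.53
Species U: 1 + 3 = 4
Species V: 1 + (0.11×3.53 + 0.18×2 + 0.71×4) = 4.5883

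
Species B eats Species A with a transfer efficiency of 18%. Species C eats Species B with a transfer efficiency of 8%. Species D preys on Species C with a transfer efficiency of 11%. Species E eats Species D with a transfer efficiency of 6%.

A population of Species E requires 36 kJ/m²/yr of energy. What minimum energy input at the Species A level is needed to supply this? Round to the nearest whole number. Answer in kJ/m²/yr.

Cumulative transfer efficiency: 0.18 × 0.08 × 0.11 × 0.06 = 0.00009504
Species A energy = 36 / 0.00009504 = 378788 kJ/m²/yr

378788 kJ/m²/yr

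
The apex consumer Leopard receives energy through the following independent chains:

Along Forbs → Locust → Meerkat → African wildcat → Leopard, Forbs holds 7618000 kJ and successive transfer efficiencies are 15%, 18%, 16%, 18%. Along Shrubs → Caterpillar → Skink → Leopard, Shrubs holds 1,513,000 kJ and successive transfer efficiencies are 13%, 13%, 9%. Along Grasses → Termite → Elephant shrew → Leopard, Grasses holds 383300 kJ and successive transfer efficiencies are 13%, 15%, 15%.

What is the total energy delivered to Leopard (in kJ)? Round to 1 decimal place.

9346.2 kJ

Via Forbs: 7618000 × 0.15 × 0.18 × 0.16 × 0.18 = 5923.7568 kJ
Via Shrubs: 1513000 × 0.13 × 0.13 × 0.09 = 2301.273 kJ
Via Grasses: 383300 × 0.13 × 0.15 × 0.15 = 1121.1525 kJ
Total at Leopard: 5923.7568 + 2301.273 + 1121.1525 = 9346.1823 kJ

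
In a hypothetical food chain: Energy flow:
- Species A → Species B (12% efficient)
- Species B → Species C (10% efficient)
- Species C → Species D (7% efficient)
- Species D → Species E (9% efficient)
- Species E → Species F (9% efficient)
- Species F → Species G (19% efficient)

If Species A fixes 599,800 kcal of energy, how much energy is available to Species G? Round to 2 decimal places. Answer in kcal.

0.78 kcal

Species B: 599800 × 0.12 = 71976 kcal
Species C: 71976 × 0.1 = 7197.6 kcal
Species D: 7197.6 × 0.07 = 503.832 kcal
Species E: 503.832 × 0.09 = 45.34488 kcal
Species F: 45.34488 × 0.09 = 4.0810392 kcal
Species G: 4.0810392 × 0.19 = 0.775397448 kcal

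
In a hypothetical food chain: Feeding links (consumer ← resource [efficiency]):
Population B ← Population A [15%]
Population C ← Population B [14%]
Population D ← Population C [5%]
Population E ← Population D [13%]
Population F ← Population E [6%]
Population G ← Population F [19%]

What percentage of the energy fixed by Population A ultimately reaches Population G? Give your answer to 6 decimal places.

Product of link efficiencies: 0.15 × 0.14 × 0.05 × 0.13 × 0.06 × 0.19 = 0.0000015561
As a percentage: 0.0000015561 × 100 = 0.000156%

0.000156%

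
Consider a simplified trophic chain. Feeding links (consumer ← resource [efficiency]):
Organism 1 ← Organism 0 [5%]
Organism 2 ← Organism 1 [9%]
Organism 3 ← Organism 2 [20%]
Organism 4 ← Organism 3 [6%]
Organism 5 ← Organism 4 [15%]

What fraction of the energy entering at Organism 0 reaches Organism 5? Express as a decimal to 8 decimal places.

0.00000810

Product of link efficiencies: 0.05 × 0.09 × 0.2 × 0.06 × 0.15 = 0.0000081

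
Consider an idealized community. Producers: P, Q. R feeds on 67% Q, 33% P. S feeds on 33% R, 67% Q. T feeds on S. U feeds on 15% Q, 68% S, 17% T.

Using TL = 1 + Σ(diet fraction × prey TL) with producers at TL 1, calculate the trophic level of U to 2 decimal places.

3.30

R: 1 + (0.67×1 + 0.33×1) = 2
S: 1 + (0.33×2 + 0.67×1) = 2.33
T: 1 + 2.33 = 3.33
U: 1 + (0.15×1 + 0.68×2.33 + 0.17×3.33) = 3.3005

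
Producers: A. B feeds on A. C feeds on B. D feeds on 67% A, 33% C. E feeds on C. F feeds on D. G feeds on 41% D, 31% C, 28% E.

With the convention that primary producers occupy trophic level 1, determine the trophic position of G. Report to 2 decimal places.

B: 1 + 1 = 2
C: 1 + 2 = 3
D: 1 + (0.67×1 + 0.33×3) = 2.66
E: 1 + 3 = 4
F: 1 + 2.66 = 3.66
G: 1 + (0.41×2.66 + 0.31×3 + 0.28×4) = 4.1406

4.14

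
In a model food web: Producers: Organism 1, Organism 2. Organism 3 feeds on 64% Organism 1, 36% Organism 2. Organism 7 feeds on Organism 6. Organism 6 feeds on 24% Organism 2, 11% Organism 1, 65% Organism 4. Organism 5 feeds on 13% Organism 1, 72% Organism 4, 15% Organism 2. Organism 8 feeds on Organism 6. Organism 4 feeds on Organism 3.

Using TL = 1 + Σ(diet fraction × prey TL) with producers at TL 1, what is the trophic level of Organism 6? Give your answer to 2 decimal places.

3.30

Organism 3: 1 + (0.64×1 + 0.36×1) = 2
Organism 4: 1 + 2 = 3
Organism 5: 1 + (0.13×1 + 0.72×3 + 0.15×1) = 3.44
Organism 6: 1 + (0.24×1 + 0.11×1 + 0.65×3) = 3.3
Organism 7: 1 + 3.3 = 4.3
Organism 8: 1 + 3.3 = 4.3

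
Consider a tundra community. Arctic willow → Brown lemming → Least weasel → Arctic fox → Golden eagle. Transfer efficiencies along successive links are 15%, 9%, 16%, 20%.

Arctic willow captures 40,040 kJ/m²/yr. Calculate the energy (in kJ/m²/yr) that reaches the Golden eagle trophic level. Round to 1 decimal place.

17.3 kJ/m²/yr

Brown lemming: 40040 × 0.15 = 6006 kJ/m²/yr
Least weasel: 6006 × 0.09 = 540.54 kJ/m²/yr
Arctic fox: 540.54 × 0.16 = 86.4864 kJ/m²/yr
Golden eagle: 86.4864 × 0.2 = 17.29728 kJ/m²/yr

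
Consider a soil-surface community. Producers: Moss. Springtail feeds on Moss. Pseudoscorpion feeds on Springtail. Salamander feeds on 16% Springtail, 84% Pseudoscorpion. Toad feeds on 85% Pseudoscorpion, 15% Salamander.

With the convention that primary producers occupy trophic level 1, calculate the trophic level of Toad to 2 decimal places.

4.13

Springtail: 1 + 1 = 2
Pseudoscorpion: 1 + 2 = 3
Salamander: 1 + (0.16×2 + 0.84×3) = 3.84
Toad: 1 + (0.85×3 + 0.15×3.84) = 4.126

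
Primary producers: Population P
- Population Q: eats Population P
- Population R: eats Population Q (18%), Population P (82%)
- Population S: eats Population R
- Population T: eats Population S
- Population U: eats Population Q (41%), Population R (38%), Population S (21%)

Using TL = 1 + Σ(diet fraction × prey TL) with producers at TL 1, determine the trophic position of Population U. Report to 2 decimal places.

Population Q: 1 + 1 = 2
Population R: 1 + (0.18×2 + 0.82×1) = 2.18
Population S: 1 + 2.18 = 3.18
Population T: 1 + 3.18 = 4.18
Population U: 1 + (0.41×2 + 0.38×2.18 + 0.21×3.18) = 3.3162

3.32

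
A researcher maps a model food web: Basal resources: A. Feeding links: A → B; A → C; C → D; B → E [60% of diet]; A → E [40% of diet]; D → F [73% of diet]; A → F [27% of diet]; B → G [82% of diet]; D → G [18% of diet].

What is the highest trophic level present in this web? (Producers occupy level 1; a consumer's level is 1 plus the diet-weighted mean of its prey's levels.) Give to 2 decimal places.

3.46

B: 1 + 1 = 2
C: 1 + 1 = 2
D: 1 + 2 = 3
E: 1 + (0.6×2 + 0.4×1) = 2.6
F: 1 + (0.73×3 + 0.27×1) = 3.46
G: 1 + (0.82×2 + 0.18×3) = 3.18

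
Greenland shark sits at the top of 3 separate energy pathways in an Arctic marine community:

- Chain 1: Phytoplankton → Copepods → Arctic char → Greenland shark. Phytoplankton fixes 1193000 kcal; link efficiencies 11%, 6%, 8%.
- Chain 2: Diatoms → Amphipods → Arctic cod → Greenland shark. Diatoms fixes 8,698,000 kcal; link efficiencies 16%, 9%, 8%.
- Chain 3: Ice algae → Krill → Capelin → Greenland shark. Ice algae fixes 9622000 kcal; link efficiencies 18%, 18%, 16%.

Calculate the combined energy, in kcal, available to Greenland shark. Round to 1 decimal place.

60530.4 kcal

Chain 1: 1193000 × 0.11 × 0.06 × 0.08 = 629.904 kcal
Chain 2: 8698000 × 0.16 × 0.09 × 0.08 = 10020.096 kcal
Chain 3: 9622000 × 0.18 × 0.18 × 0.16 = 49880.448 kcal
Total at Greenland shark: 629.904 + 10020.096 + 49880.448 = 60530.448 kcal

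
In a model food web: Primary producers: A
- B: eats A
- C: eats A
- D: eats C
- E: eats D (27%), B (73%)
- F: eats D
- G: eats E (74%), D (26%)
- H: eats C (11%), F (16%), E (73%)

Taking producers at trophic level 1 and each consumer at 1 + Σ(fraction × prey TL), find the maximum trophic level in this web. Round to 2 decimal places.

B: 1 + 1 = 2
C: 1 + 1 = 2
D: 1 + 2 = 3
E: 1 + (0.27×3 + 0.73×2) = 3.27
F: 1 + 3 = 4
G: 1 + (0.74×3.27 + 0.26×3) = 4.1998
H: 1 + (0.11×2 + 0.16×4 + 0.73×3.27) = 4.2471

4.25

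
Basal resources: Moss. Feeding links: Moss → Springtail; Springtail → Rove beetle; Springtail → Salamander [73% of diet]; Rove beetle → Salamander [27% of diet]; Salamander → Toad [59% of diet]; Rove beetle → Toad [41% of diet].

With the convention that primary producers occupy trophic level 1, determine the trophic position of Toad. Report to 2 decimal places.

4.16

Springtail: 1 + 1 = 2
Rove beetle: 1 + 2 = 3
Salamander: 1 + (0.73×2 + 0.27×3) = 3.27
Toad: 1 + (0.59×3.27 + 0.41×3) = 4.1593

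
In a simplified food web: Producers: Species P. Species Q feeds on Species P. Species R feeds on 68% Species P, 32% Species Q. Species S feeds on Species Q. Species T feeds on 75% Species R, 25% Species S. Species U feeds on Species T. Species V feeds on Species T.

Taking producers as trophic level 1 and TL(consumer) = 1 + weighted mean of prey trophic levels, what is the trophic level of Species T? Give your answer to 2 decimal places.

Species Q: 1 + 1 = 2
Species R: 1 + (0.68×1 + 0.32×2) = 2.32
Species S: 1 + 2 = 3
Species T: 1 + (0.75×2.32 + 0.25×3) = 3.49
Species U: 1 + 3.49 = 4.49
Species V: 1 + 3.49 = 4.49

3.49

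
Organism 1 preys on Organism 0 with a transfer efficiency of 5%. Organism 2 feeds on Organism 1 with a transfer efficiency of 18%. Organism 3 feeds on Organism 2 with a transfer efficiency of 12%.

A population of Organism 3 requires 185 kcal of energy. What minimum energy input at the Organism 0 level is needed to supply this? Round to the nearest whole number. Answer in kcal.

171296 kcal

Cumulative transfer efficiency: 0.05 × 0.18 × 0.12 = 0.00108
Organism 0 energy = 185 / 0.00108 = 171296 kcal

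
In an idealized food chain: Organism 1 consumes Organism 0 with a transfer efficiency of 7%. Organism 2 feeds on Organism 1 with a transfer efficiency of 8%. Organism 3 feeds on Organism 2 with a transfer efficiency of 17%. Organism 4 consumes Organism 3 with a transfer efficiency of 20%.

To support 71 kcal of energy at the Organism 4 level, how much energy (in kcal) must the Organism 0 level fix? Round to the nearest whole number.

Cumulative transfer efficiency: 0.07 × 0.08 × 0.17 × 0.2 = 0.0001904
Organism 0 energy = 71 / 0.0001904 = 372899 kcal

372899 kcal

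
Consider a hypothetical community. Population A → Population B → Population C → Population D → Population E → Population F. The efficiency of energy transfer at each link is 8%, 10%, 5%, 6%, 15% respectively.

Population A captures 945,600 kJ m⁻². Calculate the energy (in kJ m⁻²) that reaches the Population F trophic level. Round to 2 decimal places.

Population B: 945600 × 0.08 = 75648 kJ m⁻²
Population C: 75648 × 0.1 = 7564.8 kJ m⁻²
Population D: 7564.8 × 0.05 = 378.24 kJ m⁻²
Population E: 378.24 × 0.06 = 22.6944 kJ m⁻²
Population F: 22.6944 × 0.15 = 3.40416 kJ m⁻²

3.40 kJ m⁻²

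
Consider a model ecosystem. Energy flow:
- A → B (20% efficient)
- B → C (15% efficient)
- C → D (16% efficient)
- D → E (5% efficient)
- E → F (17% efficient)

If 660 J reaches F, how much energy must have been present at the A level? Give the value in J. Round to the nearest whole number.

Cumulative transfer efficiency: 0.2 × 0.15 × 0.16 × 0.05 × 0.17 = 0.0000408
A energy = 660 / 0.0000408 = 16176471 J

16176471 J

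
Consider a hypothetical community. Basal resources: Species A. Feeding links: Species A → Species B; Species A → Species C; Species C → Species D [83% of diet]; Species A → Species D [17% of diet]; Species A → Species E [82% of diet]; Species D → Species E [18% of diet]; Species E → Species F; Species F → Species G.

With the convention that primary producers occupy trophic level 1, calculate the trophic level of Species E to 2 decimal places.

Species B: 1 + 1 = 2
Species C: 1 + 1 = 2
Species D: 1 + (0.83×2 + 0.17×1) = 2.83
Species E: 1 + (0.82×1 + 0.18×2.83) = 2.3294
Species F: 1 + 2.3294 = 3.3294
Species G: 1 + 3.3294 = 4.3294

2.33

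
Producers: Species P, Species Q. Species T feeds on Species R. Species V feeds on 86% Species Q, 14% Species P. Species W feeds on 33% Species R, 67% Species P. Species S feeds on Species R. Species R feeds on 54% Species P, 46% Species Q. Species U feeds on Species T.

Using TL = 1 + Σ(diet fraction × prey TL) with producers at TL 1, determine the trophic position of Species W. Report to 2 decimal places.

Species R: 1 + (0.54×1 + 0.46×1) = 2
Species S: 1 + 2 = 3
Species T: 1 + 2 = 3
Species U: 1 + 3 = 4
Species V: 1 + (0.86×1 + 0.14×1) = 2
Species W: 1 + (0.33×2 + 0.67×1) = 2.33

2.33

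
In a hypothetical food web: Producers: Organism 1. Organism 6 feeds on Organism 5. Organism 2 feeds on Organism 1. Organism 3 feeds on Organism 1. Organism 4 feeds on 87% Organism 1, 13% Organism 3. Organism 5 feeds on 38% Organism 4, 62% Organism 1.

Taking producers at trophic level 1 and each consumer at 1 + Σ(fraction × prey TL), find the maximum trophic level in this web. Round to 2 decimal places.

Organism 2: 1 + 1 = 2
Organism 3: 1 + 1 = 2
Organism 4: 1 + (0.87×1 + 0.13×2) = 2.13
Organism 5: 1 + (0.38×2.13 + 0.62×1) = 2.4294
Organism 6: 1 + 2.4294 = 3.4294

3.43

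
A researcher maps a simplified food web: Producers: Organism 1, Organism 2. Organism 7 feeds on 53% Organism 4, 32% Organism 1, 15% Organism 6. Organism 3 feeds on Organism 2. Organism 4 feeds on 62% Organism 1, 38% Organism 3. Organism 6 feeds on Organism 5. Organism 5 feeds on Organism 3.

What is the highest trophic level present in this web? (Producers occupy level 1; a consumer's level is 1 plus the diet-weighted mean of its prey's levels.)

Organism 3: 1 + 1 = 2
Organism 4: 1 + (0.62×1 + 0.38×2) = 2.38
Organism 5: 1 + 2 = 3
Organism 6: 1 + 3 = 4
Organism 7: 1 + (0.53×2.38 + 0.32×1 + 0.15×4) = 3.1814

4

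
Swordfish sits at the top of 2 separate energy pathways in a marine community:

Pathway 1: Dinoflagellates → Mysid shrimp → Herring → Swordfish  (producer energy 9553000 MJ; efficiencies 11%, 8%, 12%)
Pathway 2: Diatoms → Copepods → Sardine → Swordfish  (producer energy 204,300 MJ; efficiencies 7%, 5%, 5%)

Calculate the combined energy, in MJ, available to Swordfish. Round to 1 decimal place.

Pathway 1: 9553000 × 0.11 × 0.08 × 0.12 = 10087.968 MJ
Pathway 2: 204300 × 0.07 × 0.05 × 0.05 = 35.7525 MJ
Total at Swordfish: 10087.968 + 35.7525 = 10123.7205 MJ

10123.7 MJ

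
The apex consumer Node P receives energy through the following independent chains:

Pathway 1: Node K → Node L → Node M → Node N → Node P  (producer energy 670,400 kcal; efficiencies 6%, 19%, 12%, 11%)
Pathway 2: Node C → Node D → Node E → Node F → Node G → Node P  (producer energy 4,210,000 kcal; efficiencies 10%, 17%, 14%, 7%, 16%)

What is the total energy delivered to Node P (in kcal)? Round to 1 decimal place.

Pathway 1: 670400 × 0.06 × 0.19 × 0.12 × 0.11 = 100.881792 kcal
Pathway 2: 4210000 × 0.1 × 0.17 × 0.14 × 0.07 × 0.16 = 112.22176 kcal
Total at Node P: 100.881792 + 112.22176 = 213.103552 kcal

213.1 kcal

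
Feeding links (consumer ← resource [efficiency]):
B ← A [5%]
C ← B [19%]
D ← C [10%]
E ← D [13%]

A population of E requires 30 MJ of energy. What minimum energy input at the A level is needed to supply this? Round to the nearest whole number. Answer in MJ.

Cumulative transfer efficiency: 0.05 × 0.19 × 0.1 × 0.13 = 0.0001235
A energy = 30 / 0.0001235 = 242915 MJ

242915 MJ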